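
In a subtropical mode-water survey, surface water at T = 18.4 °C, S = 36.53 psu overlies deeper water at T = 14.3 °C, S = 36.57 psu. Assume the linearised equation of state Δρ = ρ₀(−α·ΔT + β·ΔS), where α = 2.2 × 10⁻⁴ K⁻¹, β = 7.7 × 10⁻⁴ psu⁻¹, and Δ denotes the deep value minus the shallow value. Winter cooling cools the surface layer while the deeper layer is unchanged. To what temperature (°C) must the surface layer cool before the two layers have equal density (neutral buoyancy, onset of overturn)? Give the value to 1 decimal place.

14.2 °C

Neutral buoyancy requires Δρ = 0, i.e. −α(T_deep − T_surf′) + β(S_deep − S_surf) = 0.
T_surf′ = T_deep − (β/α)·ΔS = 14.3 − (7.7 × 10⁻⁴/2.2 × 10⁻⁴)·(+0.04) = 14.160 °C.
Cooling required: 18.4 − (14.160) = 4.240 °C.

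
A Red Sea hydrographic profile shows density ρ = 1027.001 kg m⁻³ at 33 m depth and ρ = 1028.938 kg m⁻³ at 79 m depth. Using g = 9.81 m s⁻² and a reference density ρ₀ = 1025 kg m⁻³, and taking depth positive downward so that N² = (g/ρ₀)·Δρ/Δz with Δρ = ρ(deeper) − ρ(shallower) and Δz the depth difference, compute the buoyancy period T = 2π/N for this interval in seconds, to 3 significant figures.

Δρ = 1028.938 − 1027.001 = 1.937 kg m⁻³ over Δz = 79 − 33 = 46 m.
N² = (9.81/1025) × (1.937/46) = 4.0301 × 10⁻⁴ s⁻².
N = √(4.0301 × 10⁻⁴) = 0.020075 rad s⁻¹, so T = 2π/N = 312.99 s ≈ 313 s.
N² > 0, so the interval is statically stable.

313 s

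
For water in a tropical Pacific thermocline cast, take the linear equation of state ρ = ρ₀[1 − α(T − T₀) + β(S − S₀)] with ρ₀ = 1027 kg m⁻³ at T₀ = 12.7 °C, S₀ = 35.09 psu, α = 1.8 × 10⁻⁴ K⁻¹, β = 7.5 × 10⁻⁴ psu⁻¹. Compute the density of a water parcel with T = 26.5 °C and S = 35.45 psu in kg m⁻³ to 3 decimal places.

1024.726 kg m⁻³

T − T₀ = +13.8 K, S − S₀ = +0.36 psu.
Bracket = 1 − α·(+13.8) + β·(+0.36) = 1 + (-2.214 × 10⁻³) = 0.9977860.
ρ = 1027 × 0.9977860 = 1024.726 kg m⁻³.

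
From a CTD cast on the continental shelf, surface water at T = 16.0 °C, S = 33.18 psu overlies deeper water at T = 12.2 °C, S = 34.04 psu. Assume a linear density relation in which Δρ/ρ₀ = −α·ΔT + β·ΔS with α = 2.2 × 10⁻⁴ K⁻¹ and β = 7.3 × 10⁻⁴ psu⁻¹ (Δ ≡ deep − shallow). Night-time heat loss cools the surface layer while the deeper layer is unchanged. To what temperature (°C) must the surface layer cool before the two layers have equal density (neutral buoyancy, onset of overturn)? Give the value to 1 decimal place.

9.3 °C

Neutral buoyancy requires Δρ = 0, i.e. −α(T_deep − T_surf′) + β(S_deep − S_surf) = 0.
T_surf′ = T_deep − (β/α)·ΔS = 12.2 − (7.3 × 10⁻⁴/2.2 × 10⁻⁴)·(+0.86) = 9.346 °C.
Cooling required: 16.0 − (9.346) = 6.654 °C.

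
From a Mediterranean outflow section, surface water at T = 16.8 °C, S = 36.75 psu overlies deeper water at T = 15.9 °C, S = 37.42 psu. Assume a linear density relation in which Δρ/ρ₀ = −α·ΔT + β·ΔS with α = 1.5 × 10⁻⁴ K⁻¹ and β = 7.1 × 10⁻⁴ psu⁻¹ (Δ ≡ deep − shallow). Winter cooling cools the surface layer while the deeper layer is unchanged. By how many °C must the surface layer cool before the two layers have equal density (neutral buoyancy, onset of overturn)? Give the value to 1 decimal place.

4.1 °C

Neutral buoyancy requires Δρ = 0, i.e. −α(T_deep − T_surf′) + β(S_deep − S_surf) = 0.
T_surf′ = T_deep − (β/α)·ΔS = 15.9 − (7.1 × 10⁻⁴/1.5 × 10⁻⁴)·(+0.67) = 12.729 °C.
Cooling required: 16.8 − (12.729) = 4.071 °C.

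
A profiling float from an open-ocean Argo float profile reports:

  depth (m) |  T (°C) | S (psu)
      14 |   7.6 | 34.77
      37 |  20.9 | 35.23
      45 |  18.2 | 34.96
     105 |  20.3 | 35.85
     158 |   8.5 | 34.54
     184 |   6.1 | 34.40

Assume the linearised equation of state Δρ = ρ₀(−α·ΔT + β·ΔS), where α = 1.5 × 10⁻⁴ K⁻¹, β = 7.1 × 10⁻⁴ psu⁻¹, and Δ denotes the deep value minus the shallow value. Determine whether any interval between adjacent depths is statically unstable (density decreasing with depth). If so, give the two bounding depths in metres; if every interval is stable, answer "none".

14–37 m

Evaluate Δρ/ρ₀ = −αΔT + βΔS across each adjacent pair:
  14–37 m: −αΔT+βΔS = −(1.5 × 10⁻⁴)(+13.3)+(7.1 × 10⁻⁴)(+0.46) = -1.7 × 10⁻³ → UNSTABLE
  37–45 m: −αΔT+βΔS = −(1.5 × 10⁻⁴)(-2.7)+(7.1 × 10⁻⁴)(-0.27) = 2.1 × 10⁻⁴ → stable
  45–105 m: −αΔT+βΔS = −(1.5 × 10⁻⁴)(+2.1)+(7.1 × 10⁻⁴)(+0.89) = 3.2 × 10⁻⁴ → stable
  105–158 m: −αΔT+βΔS = −(1.5 × 10⁻⁴)(-11.8)+(7.1 × 10⁻⁴)(-1.31) = 8.4 × 10⁻⁴ → stable
  158–184 m: −αΔT+βΔS = −(1.5 × 10⁻⁴)(-2.4)+(7.1 × 10⁻⁴)(-0.14) = 2.6 × 10⁻⁴ → stable
The 14–37 m interval has Δρ < 0: lighter water underlies denser water.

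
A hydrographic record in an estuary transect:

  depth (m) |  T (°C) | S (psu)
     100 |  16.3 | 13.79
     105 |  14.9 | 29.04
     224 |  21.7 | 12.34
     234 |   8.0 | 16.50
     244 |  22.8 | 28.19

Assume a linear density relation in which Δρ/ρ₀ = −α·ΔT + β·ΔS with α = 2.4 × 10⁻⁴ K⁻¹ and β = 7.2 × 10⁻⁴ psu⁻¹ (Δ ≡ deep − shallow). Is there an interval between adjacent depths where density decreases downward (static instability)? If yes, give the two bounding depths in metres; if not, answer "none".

105–224 m

Evaluate Δρ/ρ₀ = −αΔT + βΔS across each adjacent pair:
  100–105 m: −αΔT+βΔS = −(2.4 × 10⁻⁴)(-1.4)+(7.2 × 10⁻⁴)(+15.25) = 0.011 → stable
  105–224 m: −αΔT+βΔS = −(2.4 × 10⁻⁴)(+6.8)+(7.2 × 10⁻⁴)(-16.70) = -0.014 → UNSTABLE
  224–234 m: −αΔT+βΔS = −(2.4 × 10⁻⁴)(-13.7)+(7.2 × 10⁻⁴)(+4.16) = 6.3 × 10⁻³ → stable
  234–244 m: −αΔT+βΔS = −(2.4 × 10⁻⁴)(+14.8)+(7.2 × 10⁻⁴)(+11.69) = 4.9 × 10⁻³ → stable
The 105–224 m interval has Δρ < 0: lighter water underlies denser water.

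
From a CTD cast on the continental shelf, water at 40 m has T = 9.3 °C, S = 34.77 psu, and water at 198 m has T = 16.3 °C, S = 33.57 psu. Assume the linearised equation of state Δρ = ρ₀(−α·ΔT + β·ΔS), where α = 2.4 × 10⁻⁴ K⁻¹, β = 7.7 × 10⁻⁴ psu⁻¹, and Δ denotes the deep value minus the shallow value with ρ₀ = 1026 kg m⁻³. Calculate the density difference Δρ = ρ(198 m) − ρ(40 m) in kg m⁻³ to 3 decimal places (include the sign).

-2.672 kg m⁻³

ΔT = +7.0 K, ΔS = -1.20 psu (deep − shallow).
Δρ/ρ₀ = −(2.4 × 10⁻⁴)(+7.0) + (7.7 × 10⁻⁴)(-1.20) = -2.604 × 10⁻³.
Δρ = 1026 × (-2.604 × 10⁻³) = -2.672 kg m⁻³.
Negative Δρ: lighter below, statically unstable.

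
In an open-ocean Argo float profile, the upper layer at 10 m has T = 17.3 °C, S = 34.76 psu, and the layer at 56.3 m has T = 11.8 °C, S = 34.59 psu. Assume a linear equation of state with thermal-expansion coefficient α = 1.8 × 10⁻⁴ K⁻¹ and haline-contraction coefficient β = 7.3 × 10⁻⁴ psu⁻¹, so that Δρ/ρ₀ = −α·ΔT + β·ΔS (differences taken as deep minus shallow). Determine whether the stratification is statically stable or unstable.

stable

ΔT = 11.8 − 17.3 = -5.5 K and ΔS = 34.59 − 34.76 = -0.17 psu (deep − shallow).
−αΔT = 9.90 × 10⁻⁴; βΔS = -1.241 × 10⁻⁴; sum Δρ/ρ₀ = 8.659 × 10⁻⁴.
Δρ/ρ₀ > 0, so Δρ > 0: deeper water is denser → statically stable.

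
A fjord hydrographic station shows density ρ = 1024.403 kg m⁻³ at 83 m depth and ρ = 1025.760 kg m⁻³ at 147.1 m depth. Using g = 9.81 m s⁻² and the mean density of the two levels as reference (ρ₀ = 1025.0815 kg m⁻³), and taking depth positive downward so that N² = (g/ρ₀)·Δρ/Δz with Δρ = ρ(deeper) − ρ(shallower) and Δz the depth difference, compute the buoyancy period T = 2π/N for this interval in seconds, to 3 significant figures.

Δρ = 1025.760 − 1024.403 = 1.357 kg m⁻³ over Δz = 147.1 − 83 = 64.1 m.
N² = (9.81/1025.0815) × (1.357/64.1) = 2.0260 × 10⁻⁴ s⁻².
N = √(2.0260 × 10⁻⁴) = 0.014234 rad s⁻¹, so T = 2π/N = 441.42 s ≈ 441 s.

441 s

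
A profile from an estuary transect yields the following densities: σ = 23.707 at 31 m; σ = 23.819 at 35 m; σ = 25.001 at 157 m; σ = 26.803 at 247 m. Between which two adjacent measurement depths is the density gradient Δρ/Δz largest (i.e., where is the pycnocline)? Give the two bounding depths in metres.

31–35 m

Compute the density gradient over each adjacent pair:
  31–35 m: Δρ/Δz = 0.112/4 = 0.028 kg m⁻⁴
  35–157 m: Δρ/Δz = 1.182/122 = 9.7 × 10⁻³ kg m⁻⁴
  157–247 m: Δρ/Δz = 1.802/90 = 0.020 kg m⁻⁴
The largest gradient is in the 31–35 m interval — the pycnocline.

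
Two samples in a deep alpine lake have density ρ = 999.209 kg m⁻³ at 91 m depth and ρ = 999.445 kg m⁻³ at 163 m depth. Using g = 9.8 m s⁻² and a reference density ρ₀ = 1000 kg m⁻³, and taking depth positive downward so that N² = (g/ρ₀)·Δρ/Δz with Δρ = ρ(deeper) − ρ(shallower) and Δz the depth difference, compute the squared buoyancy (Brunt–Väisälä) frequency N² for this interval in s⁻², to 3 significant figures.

Δρ = 999.445 − 999.209 = 0.236 kg m⁻³ over Δz = 163 − 91 = 72 m.
N² = (9.8/1000) × (0.236/72) = 3.2122 × 10⁻⁵ s⁻² ≈ 3.21 × 10⁻⁵ s⁻².

3.21 × 10⁻⁵ s⁻²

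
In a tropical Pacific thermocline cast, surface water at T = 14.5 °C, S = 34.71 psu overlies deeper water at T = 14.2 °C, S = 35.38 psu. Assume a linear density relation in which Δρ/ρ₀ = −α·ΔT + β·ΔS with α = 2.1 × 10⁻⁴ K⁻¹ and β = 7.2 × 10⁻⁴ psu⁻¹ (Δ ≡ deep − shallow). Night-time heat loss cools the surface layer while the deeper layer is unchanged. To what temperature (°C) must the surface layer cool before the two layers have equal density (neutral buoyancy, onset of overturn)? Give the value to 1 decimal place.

Neutral buoyancy requires Δρ = 0, i.e. −α(T_deep − T_surf′) + β(S_deep − S_surf) = 0.
T_surf′ = T_deep − (β/α)·ΔS = 14.2 − (7.2 × 10⁻⁴/2.1 × 10⁻⁴)·(+0.67) = 11.903 °C.
Cooling required: 14.5 − (11.903) = 2.597 °C.

11.9 °C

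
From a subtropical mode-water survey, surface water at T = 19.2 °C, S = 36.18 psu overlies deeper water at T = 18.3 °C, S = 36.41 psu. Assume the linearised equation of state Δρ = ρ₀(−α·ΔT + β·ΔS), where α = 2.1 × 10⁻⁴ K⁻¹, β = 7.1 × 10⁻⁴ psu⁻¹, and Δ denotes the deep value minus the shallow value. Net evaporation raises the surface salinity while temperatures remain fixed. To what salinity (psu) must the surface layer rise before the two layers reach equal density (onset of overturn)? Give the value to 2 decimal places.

Neutral buoyancy requires −α(T_deep − T_surf) + β(S_deep − S_surf′) = 0.
S_surf′ = S_deep − (α/β)·ΔT = 36.41 − (2.1 × 10⁻⁴/7.1 × 10⁻⁴)·(-0.9) = 36.6762 psu.
Increase required: 36.6762 − 36.18 = 0.4962 psu.

36.68 psu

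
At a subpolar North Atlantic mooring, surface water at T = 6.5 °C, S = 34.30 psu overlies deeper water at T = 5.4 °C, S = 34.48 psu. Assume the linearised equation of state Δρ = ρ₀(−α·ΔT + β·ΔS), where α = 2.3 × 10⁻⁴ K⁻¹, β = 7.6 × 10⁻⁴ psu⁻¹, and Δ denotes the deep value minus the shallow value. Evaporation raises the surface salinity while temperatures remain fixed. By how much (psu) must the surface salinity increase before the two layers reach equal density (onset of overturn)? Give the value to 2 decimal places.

0.51 psu

Neutral buoyancy requires −α(T_deep − T_surf) + β(S_deep − S_surf′) = 0.
S_surf′ = S_deep − (α/β)·ΔT = 34.48 − (2.3 × 10⁻⁴/7.6 × 10⁻⁴)·(-1.1) = 34.8129 psu.
Increase required: 34.8129 − 34.30 = 0.5129 psu.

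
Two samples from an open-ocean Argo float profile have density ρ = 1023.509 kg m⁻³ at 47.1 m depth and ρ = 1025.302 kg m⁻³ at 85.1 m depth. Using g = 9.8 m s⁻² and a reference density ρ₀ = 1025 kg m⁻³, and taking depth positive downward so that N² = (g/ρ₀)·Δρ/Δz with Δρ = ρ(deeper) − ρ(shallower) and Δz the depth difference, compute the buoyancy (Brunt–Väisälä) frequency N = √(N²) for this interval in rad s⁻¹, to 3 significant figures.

Δρ = 1025.302 − 1023.509 = 1.793 kg m⁻³ over Δz = 85.1 − 47.1 = 38 m.
N² = (9.8/1025) × (1.793/38) = 4.5113 × 10⁻⁴ s⁻².
N = √(4.5113 × 10⁻⁴) = 0.021240 rad s⁻¹ ≈ 0.0212 rad s⁻¹.

0.0212 rad s⁻¹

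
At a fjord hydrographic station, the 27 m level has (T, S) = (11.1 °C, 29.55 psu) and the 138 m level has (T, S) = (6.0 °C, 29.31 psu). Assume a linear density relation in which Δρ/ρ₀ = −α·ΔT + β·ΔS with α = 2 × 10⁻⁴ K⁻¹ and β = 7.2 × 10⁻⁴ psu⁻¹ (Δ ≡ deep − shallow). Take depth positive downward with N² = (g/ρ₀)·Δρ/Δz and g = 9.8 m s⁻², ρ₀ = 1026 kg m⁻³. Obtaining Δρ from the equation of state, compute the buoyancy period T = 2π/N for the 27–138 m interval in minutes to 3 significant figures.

ΔT = -5.1 K, ΔS = -0.24 psu (deep − shallow).
Δρ/ρ₀ = −αΔT + βΔS = 1.02 × 10⁻³ − 1.728 × 10⁻⁴ = 8.472 × 10⁻⁴, so Δρ ≈ 0.8692 kg m⁻³.
N² = (g/ρ₀)·Δρ/Δz = g·(Δρ/ρ₀)/Δz = 9.8 × 8.472 × 10⁻⁴ / 111 = 7.4798 × 10⁻⁵ s⁻².
N = √(7.4798 × 10⁻⁵) = 8.6486 × 10⁻³ rad s⁻¹ → T = 2π/N = 726.50 s = 12.108 min ≈ 12.1 min.

12.1 min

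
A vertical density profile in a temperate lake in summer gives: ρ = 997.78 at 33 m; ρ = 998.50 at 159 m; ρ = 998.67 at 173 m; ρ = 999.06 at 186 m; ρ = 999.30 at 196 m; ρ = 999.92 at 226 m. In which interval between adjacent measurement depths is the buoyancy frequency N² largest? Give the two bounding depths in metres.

Compute the density gradient over each adjacent pair:
  33–159 m: Δρ/Δz = 0.72/126 = 5.7 × 10⁻³ kg m⁻⁴
  159–173 m: Δρ/Δz = 0.17/14 = 0.012 kg m⁻⁴
  173–186 m: Δρ/Δz = 0.39/13 = 0.030 kg m⁻⁴
  186–196 m: Δρ/Δz = 0.24/10 = 0.024 kg m⁻⁴
  196–226 m: Δρ/Δz = 0.62/30 = 0.021 kg m⁻⁴
The largest gradient is in the 173–186 m interval — the pycnocline.

173–186 m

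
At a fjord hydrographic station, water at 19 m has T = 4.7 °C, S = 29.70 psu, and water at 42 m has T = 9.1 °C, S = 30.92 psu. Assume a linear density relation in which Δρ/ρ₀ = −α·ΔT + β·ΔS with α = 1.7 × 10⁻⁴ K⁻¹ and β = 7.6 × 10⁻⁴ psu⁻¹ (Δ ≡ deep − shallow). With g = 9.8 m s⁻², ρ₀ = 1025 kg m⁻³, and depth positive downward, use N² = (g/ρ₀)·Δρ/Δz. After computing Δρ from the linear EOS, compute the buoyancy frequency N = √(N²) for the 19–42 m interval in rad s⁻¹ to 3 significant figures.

ΔT = +4.4 K, ΔS = +1.22 psu (deep − shallow).
Δρ/ρ₀ = −αΔT + βΔS = -7.48 × 10⁻⁴ + 9.272 × 10⁻⁴ = 1.792 × 10⁻⁴, so Δρ ≈ 0.1837 kg m⁻³.
N² = (g/ρ₀)·Δρ/Δz = g·(Δρ/ρ₀)/Δz = 9.8 × 1.792 × 10⁻⁴ / 23 = 7.6355 × 10⁻⁵ s⁻².
N = √(7.6355 × 10⁻⁵) = 8.7381 × 10⁻³ rad s⁻¹ ≈ 8.74 × 10⁻³ rad s⁻¹.

8.74 × 10⁻³ rad s⁻¹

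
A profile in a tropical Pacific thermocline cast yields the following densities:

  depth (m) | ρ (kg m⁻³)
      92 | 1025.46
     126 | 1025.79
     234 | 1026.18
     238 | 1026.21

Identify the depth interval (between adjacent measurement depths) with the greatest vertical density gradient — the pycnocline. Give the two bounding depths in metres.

Compute the density gradient over each adjacent pair:
  92–126 m: Δρ/Δz = 0.33/34 = 9.7 × 10⁻³ kg m⁻⁴
  126–234 m: Δρ/Δz = 0.39/108 = 3.6 × 10⁻³ kg m⁻⁴
  234–238 m: Δρ/Δz = 0.03/4 = 7.5 × 10⁻³ kg m⁻⁴
The largest gradient is in the 92–126 m interval — the pycnocline.

92–126 m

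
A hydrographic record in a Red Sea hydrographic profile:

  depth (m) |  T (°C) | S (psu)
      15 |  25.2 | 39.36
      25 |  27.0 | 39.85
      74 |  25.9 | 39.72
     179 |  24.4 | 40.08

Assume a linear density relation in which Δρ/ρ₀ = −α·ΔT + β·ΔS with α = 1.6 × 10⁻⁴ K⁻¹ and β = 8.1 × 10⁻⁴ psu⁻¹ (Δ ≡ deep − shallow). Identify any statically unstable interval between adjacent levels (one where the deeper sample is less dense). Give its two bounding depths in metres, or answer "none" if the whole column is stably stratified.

none

Evaluate Δρ/ρ₀ = −αΔT + βΔS across each adjacent pair:
  15–25 m: −αΔT+βΔS = −(1.6 × 10⁻⁴)(+1.8)+(8.1 × 10⁻⁴)(+0.49) = 1.1 × 10⁻⁴ → stable
  25–74 m: −αΔT+βΔS = −(1.6 × 10⁻⁴)(-1.1)+(8.1 × 10⁻⁴)(-0.13) = 7.1 × 10⁻⁵ → stable
  74–179 m: −αΔT+βΔS = −(1.6 × 10⁻⁴)(-1.5)+(8.1 × 10⁻⁴)(+0.36) = 5.3 × 10⁻⁴ → stable
Every interval has Δρ > 0: the column is stably stratified throughout.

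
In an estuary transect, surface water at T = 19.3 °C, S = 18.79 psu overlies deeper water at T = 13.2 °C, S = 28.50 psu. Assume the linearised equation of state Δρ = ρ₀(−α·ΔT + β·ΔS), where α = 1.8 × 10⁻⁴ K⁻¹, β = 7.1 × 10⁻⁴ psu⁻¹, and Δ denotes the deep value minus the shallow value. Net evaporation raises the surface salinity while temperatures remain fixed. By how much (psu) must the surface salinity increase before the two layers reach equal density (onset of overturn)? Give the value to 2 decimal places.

11.26 psu

Neutral buoyancy requires −α(T_deep − T_surf) + β(S_deep − S_surf′) = 0.
S_surf′ = S_deep − (α/β)·ΔT = 28.50 − (1.8 × 10⁻⁴/7.1 × 10⁻⁴)·(-6.1) = 30.0465 psu.
Increase required: 30.0465 − 18.79 = 11.2565 psu.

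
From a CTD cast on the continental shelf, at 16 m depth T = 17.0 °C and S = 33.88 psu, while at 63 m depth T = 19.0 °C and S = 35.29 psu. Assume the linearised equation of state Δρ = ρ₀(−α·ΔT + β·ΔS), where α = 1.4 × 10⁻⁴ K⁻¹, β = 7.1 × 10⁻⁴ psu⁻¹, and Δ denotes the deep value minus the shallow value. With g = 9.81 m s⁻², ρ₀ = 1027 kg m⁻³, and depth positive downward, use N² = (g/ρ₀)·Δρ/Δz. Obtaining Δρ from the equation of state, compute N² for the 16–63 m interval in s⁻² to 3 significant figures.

ΔT = +2.0 K, ΔS = +1.41 psu (deep − shallow).
Δρ/ρ₀ = −αΔT + βΔS = -2.80 × 10⁻⁴ + 1.0011 × 10⁻³ = 7.211 × 10⁻⁴, so Δρ ≈ 0.7406 kg m⁻³.
N² = (g/ρ₀)·Δρ/Δz = g·(Δρ/ρ₀)/Δz = 9.81 × 7.211 × 10⁻⁴ / 47 = 1.5051 × 10⁻⁴ s⁻² ≈ 1.51 × 10⁻⁴ s⁻².

1.51 × 10⁻⁴ s⁻²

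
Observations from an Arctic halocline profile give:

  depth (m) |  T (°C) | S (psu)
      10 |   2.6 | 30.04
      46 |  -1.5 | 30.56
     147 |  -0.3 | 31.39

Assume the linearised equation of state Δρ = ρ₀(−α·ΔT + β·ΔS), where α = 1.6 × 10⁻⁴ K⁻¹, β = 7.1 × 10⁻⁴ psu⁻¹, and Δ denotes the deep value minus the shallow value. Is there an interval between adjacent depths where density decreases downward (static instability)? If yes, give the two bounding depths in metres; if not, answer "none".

none

Evaluate Δρ/ρ₀ = −αΔT + βΔS across each adjacent pair:
  10–46 m: −αΔT+βΔS = −(1.6 × 10⁻⁴)(-4.1)+(7.1 × 10⁻⁴)(+0.52) = 1.0 × 10⁻³ → stable
  46–147 m: −αΔT+βΔS = −(1.6 × 10⁻⁴)(+1.2)+(7.1 × 10⁻⁴)(+0.83) = 4.0 × 10⁻⁴ → stable
Every interval has Δρ > 0: the column is stably stratified throughout.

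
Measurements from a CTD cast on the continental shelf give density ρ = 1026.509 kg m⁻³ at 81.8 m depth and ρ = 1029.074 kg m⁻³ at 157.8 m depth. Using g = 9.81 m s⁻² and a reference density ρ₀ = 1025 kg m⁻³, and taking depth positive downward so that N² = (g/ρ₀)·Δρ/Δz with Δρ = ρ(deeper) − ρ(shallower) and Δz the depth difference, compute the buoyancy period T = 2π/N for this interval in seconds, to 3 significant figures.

350 s

Δρ = 1029.074 − 1026.509 = 2.565 kg m⁻³ over Δz = 157.8 − 81.8 = 76 m.
N² = (9.81/1025) × (2.565/76) = 3.2301 × 10⁻⁴ s⁻².
N = √(3.2301 × 10⁻⁴) = 0.017972 rad s⁻¹, so T = 2π/N = 349.61 s ≈ 350 s.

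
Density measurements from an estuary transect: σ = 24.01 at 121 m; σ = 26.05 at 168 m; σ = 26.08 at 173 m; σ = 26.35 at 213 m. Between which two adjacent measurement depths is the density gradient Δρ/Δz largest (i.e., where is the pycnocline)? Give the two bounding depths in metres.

121–168 m

Compute the density gradient over each adjacent pair:
  121–168 m: Δρ/Δz = 2.04/47 = 0.043 kg m⁻⁴
  168–173 m: Δρ/Δz = 0.03/5 = 6.0 × 10⁻³ kg m⁻⁴
  173–213 m: Δρ/Δz = 0.27/40 = 6.8 × 10⁻³ kg m⁻⁴
The largest gradient is in the 121–168 m interval — the pycnocline.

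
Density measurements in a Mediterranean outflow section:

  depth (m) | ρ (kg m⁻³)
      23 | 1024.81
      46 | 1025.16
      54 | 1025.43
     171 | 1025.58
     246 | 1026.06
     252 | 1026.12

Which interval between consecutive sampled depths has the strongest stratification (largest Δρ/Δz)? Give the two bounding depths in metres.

Compute the density gradient over each adjacent pair:
  23–46 m: Δρ/Δz = 0.35/23 = 0.015 kg m⁻⁴
  46–54 m: Δρ/Δz = 0.27/8 = 0.034 kg m⁻⁴
  54–171 m: Δρ/Δz = 0.15/117 = 1.3 × 10⁻³ kg m⁻⁴
  171–246 m: Δρ/Δz = 0.48/75 = 6.4 × 10⁻³ kg m⁻⁴
  246–252 m: Δρ/Δz = 0.06/6 = 0.010 kg m⁻⁴
The largest gradient is in the 46–54 m interval — the pycnocline.

46–54 m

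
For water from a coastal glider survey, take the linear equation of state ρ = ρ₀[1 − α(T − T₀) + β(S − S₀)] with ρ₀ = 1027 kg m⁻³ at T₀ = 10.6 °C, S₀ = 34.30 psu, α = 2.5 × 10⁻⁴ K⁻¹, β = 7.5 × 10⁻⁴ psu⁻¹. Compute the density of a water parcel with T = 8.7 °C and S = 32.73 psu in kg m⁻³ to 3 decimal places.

T − T₀ = -1.9 K, S − S₀ = -1.57 psu.
Bracket = 1 − α·(-1.9) + β·(-1.57) = 1 + (-7.025 × 10⁻⁴) = 0.9992975.
ρ = 1027 × 0.9992975 = 1026.279 kg m⁻³.

1026.279 kg m⁻³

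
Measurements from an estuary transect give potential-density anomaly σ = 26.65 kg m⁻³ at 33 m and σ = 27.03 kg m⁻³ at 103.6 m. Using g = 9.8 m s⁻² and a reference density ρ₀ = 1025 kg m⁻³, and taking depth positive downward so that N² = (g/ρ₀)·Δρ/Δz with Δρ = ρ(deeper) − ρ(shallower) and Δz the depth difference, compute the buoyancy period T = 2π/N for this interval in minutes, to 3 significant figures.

14.6 min

Δρ = 1027.03 − 1026.65 = 0.38 kg m⁻³ over Δz = 103.6 − 33 = 70.6 m.
N² = (9.8/1025) × (0.38/70.6) = 5.1461 × 10⁻⁵ s⁻².
N = √(5.1461 × 10⁻⁵) = 7.1736 × 10⁻³ rad s⁻¹, so T = 2π/N = 875.88 s = 14.598 min ≈ 14.6 min.
A positive N² confirms static stability across the interval.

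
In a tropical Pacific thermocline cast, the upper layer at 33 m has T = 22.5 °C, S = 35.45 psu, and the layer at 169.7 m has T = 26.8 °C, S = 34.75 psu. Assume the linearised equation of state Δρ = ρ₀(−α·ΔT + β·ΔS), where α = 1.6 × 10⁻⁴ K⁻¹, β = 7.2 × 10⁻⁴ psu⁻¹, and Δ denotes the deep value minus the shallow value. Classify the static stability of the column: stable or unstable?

ΔT = 26.8 − 22.5 = +4.3 K and ΔS = 34.75 − 35.45 = -0.70 psu (deep − shallow).
−αΔT = -6.88 × 10⁻⁴; βΔS = -5.04 × 10⁻⁴; sum Δρ/ρ₀ = -1.192 × 10⁻³.
Δρ/ρ₀ < 0, so Δρ < 0: deeper water is lighter → statically unstable; the column would overturn.

unstable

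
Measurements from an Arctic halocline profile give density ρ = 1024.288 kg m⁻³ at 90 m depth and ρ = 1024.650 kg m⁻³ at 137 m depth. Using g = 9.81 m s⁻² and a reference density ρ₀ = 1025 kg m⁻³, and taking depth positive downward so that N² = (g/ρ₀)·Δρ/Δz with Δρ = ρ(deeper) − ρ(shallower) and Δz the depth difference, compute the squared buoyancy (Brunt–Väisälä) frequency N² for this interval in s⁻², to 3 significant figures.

Δρ = 1024.650 − 1024.288 = 0.362 kg m⁻³ over Δz = 137 − 90 = 47 m.
N² = (9.81/1025) × (0.362/47) = 7.3715 × 10⁻⁵ s⁻² ≈ 7.37 × 10⁻⁵ s⁻².
Since Δρ > 0 the layer is stably stratified.

7.37 × 10⁻⁵ s⁻²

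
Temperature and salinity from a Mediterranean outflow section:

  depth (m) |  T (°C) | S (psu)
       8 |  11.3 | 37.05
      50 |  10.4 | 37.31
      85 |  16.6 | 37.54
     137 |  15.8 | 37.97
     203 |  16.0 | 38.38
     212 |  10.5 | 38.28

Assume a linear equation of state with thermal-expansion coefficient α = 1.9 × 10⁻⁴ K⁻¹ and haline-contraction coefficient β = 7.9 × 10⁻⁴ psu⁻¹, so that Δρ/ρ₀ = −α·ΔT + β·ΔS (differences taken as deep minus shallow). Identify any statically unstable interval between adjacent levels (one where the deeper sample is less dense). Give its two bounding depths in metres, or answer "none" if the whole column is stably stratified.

50–85 m

Evaluate Δρ/ρ₀ = −αΔT + βΔS across each adjacent pair:
  8–50 m: −αΔT+βΔS = −(1.9 × 10⁻⁴)(-0.9)+(7.9 × 10⁻⁴)(+0.26) = 3.8 × 10⁻⁴ → stable
  50–85 m: −αΔT+βΔS = −(1.9 × 10⁻⁴)(+6.2)+(7.9 × 10⁻⁴)(+0.23) = -1.0 × 10⁻³ → UNSTABLE
  85–137 m: −αΔT+βΔS = −(1.9 × 10⁻⁴)(-0.8)+(7.9 × 10⁻⁴)(+0.43) = 4.9 × 10⁻⁴ → stable
  137–203 m: −αΔT+βΔS = −(1.9 × 10⁻⁴)(+0.2)+(7.9 × 10⁻⁴)(+0.41) = 2.9 × 10⁻⁴ → stable
  203–212 m: −αΔT+βΔS = −(1.9 × 10⁻⁴)(-5.5)+(7.9 × 10⁻⁴)(-0.10) = 9.7 × 10⁻⁴ → stable
The 50–85 m interval has Δρ < 0: lighter water underlies denser water.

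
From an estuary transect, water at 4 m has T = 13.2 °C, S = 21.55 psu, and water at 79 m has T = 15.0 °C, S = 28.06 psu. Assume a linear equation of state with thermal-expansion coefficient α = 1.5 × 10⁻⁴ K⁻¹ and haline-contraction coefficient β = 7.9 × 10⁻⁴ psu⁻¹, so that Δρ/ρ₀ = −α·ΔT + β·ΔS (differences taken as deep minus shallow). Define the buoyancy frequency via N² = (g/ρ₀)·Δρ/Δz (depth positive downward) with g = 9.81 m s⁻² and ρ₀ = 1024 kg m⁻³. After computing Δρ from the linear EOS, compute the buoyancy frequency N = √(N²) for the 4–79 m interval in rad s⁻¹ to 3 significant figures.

ΔT = +1.8 K, ΔS = +6.51 psu (deep − shallow).
Δρ/ρ₀ = −αΔT + βΔS = -2.70 × 10⁻⁴ + 5.1429 × 10⁻³ = 4.8729 × 10⁻³, so Δρ ≈ 4.990 kg m⁻³.
N² = (g/ρ₀)·Δρ/Δz = g·(Δρ/ρ₀)/Δz = 9.81 × 4.8729 × 10⁻³ / 75 = 6.3738 × 10⁻⁴ s⁻².
N = √(6.3738 × 10⁻⁴) = 0.025246 rad s⁻¹ ≈ 0.0252 rad s⁻¹.

0.0252 rad s⁻¹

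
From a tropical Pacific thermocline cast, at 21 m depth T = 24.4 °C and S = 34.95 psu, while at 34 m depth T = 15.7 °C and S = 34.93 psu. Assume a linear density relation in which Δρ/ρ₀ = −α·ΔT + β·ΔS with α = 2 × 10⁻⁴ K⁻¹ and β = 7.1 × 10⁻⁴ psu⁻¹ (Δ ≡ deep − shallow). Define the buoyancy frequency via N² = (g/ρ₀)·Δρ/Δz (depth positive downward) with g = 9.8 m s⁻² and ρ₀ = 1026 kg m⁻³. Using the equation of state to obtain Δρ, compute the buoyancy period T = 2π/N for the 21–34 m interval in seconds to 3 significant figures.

174 s

ΔT = -8.7 K, ΔS = -0.02 psu (deep − shallow).
Δρ/ρ₀ = −αΔT + βΔS = 1.74 × 10⁻³ − 1.42 × 10⁻⁵ = 1.7258 × 10⁻³, so Δρ ≈ 1.771 kg m⁻³.
N² = (g/ρ₀)·Δρ/Δz = g·(Δρ/ρ₀)/Δz = 9.8 × 1.7258 × 10⁻³ / 13 = 1.3010 × 10⁻³ s⁻².
N = √(1.3010 × 10⁻³) = 0.036069 rad s⁻¹ → T = 2π/N = 174.20 s ≈ 174 s.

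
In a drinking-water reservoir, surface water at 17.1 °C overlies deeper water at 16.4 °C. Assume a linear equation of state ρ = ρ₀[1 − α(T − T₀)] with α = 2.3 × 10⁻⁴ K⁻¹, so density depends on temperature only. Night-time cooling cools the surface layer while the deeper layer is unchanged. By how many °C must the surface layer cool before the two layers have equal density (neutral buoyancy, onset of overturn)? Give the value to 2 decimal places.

With temperature the only control, equal density requires T_surf′ = T_deep.
T_surf′ = 16.4 °C.
Cooling required: 17.1 − 16.4 = 0.70 °C.

0.70 °C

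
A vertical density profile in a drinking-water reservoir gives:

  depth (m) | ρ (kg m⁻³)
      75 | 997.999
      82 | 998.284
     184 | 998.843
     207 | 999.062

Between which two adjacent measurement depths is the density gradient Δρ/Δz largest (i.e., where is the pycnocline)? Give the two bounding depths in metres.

75–82 m

Compute the density gradient over each adjacent pair:
  75–82 m: Δρ/Δz = 0.285/7 = 0.041 kg m⁻⁴
  82–184 m: Δρ/Δz = 0.559/102 = 5.5 × 10⁻³ kg m⁻⁴
  184–207 m: Δρ/Δz = 0.219/23 = 9.5 × 10⁻³ kg m⁻⁴
The largest gradient is in the 75–82 m interval — the pycnocline.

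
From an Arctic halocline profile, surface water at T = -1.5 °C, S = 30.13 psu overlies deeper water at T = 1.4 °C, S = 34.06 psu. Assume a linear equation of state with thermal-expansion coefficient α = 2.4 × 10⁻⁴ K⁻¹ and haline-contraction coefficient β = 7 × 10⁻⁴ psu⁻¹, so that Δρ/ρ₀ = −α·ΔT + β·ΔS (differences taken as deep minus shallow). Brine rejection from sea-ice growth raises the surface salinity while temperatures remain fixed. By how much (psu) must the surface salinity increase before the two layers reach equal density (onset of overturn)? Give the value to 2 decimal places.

Neutral buoyancy requires −α(T_deep − T_surf) + β(S_deep − S_surf′) = 0.
S_surf′ = S_deep − (α/β)·ΔT = 34.06 − (2.4 × 10⁻⁴/7 × 10⁻⁴)·(+2.9) = 33.0657 psu.
Increase required: 33.0657 − 30.13 = 2.9357 psu.

2.94 psu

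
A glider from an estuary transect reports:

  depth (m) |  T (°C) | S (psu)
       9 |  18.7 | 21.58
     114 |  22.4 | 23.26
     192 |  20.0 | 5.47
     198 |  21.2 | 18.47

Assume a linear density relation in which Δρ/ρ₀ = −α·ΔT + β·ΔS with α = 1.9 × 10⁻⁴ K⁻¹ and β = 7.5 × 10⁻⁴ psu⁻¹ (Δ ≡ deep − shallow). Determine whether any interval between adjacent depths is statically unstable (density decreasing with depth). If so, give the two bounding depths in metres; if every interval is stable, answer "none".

114–192 m

Evaluate Δρ/ρ₀ = −αΔT + βΔS across each adjacent pair:
  9–114 m: −αΔT+βΔS = −(1.9 × 10⁻⁴)(+3.7)+(7.5 × 10⁻⁴)(+1.68) = 5.6 × 10⁻⁴ → stable
  114–192 m: −αΔT+βΔS = −(1.9 × 10⁻⁴)(-2.4)+(7.5 × 10⁻⁴)(-17.79) = -0.013 → UNSTABLE
  192–198 m: −αΔT+βΔS = −(1.9 × 10⁻⁴)(+1.2)+(7.5 × 10⁻⁴)(+13.00) = 9.5 × 10⁻³ → stable
The 114–192 m interval has Δρ < 0: lighter water underlies denser water.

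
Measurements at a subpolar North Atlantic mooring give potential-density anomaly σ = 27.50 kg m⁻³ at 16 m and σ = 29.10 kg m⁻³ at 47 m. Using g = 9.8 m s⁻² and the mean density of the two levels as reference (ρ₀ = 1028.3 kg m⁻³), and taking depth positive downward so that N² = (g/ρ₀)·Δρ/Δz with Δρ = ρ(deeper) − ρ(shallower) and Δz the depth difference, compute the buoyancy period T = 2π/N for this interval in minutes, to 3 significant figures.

Δρ = 1029.10 − 1027.50 = 1.60 kg m⁻³ over Δz = 47 − 16 = 31 m.
N² = (9.8/1028.3) × (1.60/31) = 4.9189 × 10⁻⁴ s⁻².
N = √(4.9189 × 10⁻⁴) = 0.022179 rad s⁻¹, so T = 2π/N = 283.29 s = 4.7215 min ≈ 4.72 min.
Since Δρ > 0 the layer is stably stratified.

4.72 min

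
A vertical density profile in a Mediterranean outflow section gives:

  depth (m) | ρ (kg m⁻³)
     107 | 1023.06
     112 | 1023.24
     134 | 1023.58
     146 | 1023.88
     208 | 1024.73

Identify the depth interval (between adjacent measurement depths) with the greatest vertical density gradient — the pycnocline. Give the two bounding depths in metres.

Compute the density gradient over each adjacent pair:
  107–112 m: Δρ/Δz = 0.18/5 = 0.036 kg m⁻⁴
  112–134 m: Δρ/Δz = 0.34/22 = 0.015 kg m⁻⁴
  134–146 m: Δρ/Δz = 0.30/12 = 0.025 kg m⁻⁴
  146–208 m: Δρ/Δz = 0.85/62 = 0.014 kg m⁻⁴
The largest gradient is in the 107–112 m interval — the pycnocline.

107–112 m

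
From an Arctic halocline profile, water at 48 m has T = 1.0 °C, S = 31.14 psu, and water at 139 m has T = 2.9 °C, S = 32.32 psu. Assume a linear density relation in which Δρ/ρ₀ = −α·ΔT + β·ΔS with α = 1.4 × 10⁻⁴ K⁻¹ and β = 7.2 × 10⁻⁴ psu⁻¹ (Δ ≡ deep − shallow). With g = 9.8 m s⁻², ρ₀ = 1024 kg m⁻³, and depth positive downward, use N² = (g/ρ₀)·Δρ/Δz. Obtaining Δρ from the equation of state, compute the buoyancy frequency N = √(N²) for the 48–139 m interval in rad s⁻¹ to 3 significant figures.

7.93 × 10⁻³ rad s⁻¹

ΔT = +1.9 K, ΔS = +1.18 psu (deep − shallow).
Δρ/ρ₀ = −αΔT + βΔS = -2.66 × 10⁻⁴ + 8.496 × 10⁻⁴ = 5.836 × 10⁻⁴, so Δρ ≈ 0.5976 kg m⁻³.
N² = (g/ρ₀)·Δρ/Δz = g·(Δρ/ρ₀)/Δz = 9.8 × 5.836 × 10⁻⁴ / 91 = 6.2849 × 10⁻⁵ s⁻².
N = √(6.2849 × 10⁻⁵) = 7.9277 × 10⁻³ rad s⁻¹ ≈ 7.93 × 10⁻³ rad s⁻¹.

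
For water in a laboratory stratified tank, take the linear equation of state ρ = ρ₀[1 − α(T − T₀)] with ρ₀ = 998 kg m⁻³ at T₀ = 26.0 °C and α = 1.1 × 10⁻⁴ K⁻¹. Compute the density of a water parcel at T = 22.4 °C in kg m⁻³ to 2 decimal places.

998.40 kg m⁻³

T − T₀ = -3.6 K.
Bracket = 1 − α·(-3.6) = 1 + (3.96 × 10⁻⁴) = 1.0003960.
ρ = 998 × 1.0003960 = 998.40 kg m⁻³.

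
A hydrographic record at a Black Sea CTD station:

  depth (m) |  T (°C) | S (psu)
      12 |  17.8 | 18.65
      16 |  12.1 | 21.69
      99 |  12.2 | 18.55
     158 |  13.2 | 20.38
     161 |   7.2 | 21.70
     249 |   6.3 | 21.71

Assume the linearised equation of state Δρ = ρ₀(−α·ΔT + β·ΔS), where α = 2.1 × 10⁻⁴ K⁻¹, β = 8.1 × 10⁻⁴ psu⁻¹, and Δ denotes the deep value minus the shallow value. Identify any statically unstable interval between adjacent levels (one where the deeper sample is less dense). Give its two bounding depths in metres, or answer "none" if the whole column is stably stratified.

16–99 m

Evaluate Δρ/ρ₀ = −αΔT + βΔS across each adjacent pair:
  12–16 m: −αΔT+βΔS = −(2.1 × 10⁻⁴)(-5.7)+(8.1 × 10⁻⁴)(+3.04) = 3.7 × 10⁻³ → stable
  16–99 m: −αΔT+βΔS = −(2.1 × 10⁻⁴)(+0.1)+(8.1 × 10⁻⁴)(-3.14) = -2.6 × 10⁻³ → UNSTABLE
  99–158 m: −αΔT+βΔS = −(2.1 × 10⁻⁴)(+1.0)+(8.1 × 10⁻⁴)(+1.83) = 1.3 × 10⁻³ → stable
  158–161 m: −αΔT+βΔS = −(2.1 × 10⁻⁴)(-6.0)+(8.1 × 10⁻⁴)(+1.32) = 2.3 × 10⁻³ → stable
  161–249 m: −αΔT+βΔS = −(2.1 × 10⁻⁴)(-0.9)+(8.1 × 10⁻⁴)(+0.01) = 2.0 × 10⁻⁴ → stable
The 16–99 m interval has Δρ < 0: lighter water underlies denser water.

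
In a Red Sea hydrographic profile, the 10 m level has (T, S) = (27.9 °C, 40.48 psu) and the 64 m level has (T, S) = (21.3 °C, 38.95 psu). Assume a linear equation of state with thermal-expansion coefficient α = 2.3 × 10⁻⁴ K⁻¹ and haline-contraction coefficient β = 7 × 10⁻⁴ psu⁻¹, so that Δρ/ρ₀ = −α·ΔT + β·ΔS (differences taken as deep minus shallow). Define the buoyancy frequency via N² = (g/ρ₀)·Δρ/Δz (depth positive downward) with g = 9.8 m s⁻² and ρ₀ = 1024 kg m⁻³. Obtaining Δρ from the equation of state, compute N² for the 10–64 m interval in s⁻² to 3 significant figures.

8.11 × 10⁻⁵ s⁻²

ΔT = -6.6 K, ΔS = -1.53 psu (deep − shallow).
Δρ/ρ₀ = −αΔT + βΔS = 1.518 × 10⁻³ − 1.071 × 10⁻³ = 4.47 × 10⁻⁴, so Δρ ≈ 0.4577 kg m⁻³.
N² = (g/ρ₀)·Δρ/Δz = g·(Δρ/ρ₀)/Δz = 9.8 × 4.47 × 10⁻⁴ / 54 = 8.1122 × 10⁻⁵ s⁻² ≈ 8.11 × 10⁻⁵ s⁻².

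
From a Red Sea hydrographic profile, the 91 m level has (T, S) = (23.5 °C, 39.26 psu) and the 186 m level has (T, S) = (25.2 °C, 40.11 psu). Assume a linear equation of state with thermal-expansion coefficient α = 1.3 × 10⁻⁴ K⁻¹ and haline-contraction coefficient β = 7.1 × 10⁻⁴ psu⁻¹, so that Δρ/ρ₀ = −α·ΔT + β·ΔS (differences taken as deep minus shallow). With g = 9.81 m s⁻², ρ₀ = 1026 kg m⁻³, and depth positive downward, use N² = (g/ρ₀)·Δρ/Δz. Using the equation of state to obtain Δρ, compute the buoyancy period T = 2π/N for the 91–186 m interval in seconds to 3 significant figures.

1.00 × 10³ s

ΔT = +1.7 K, ΔS = +0.85 psu (deep − shallow).
Δρ/ρ₀ = −αΔT + βΔS = -2.21 × 10⁻⁴ + 6.035 × 10⁻⁴ = 3.825 × 10⁻⁴, so Δρ ≈ 0.3924 kg m⁻³.
N² = (g/ρ₀)·Δρ/Δz = g·(Δρ/ρ₀)/Δz = 9.81 × 3.825 × 10⁻⁴ / 95 = 3.9498 × 10⁻⁵ s⁻².
N = √(3.9498 × 10⁻⁵) = 6.2847 × 10⁻³ rad s⁻¹ → T = 2π/N = 999.76 s ≈ 1.00 × 10³ s.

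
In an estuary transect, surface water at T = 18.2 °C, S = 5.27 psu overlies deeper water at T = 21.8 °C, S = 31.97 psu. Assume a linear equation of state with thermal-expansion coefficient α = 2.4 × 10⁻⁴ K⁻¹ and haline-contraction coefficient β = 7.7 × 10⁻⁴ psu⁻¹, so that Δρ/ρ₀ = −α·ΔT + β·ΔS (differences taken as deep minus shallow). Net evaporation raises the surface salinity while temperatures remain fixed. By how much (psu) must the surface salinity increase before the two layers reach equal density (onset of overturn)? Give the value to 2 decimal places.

25.58 psu

Neutral buoyancy requires −α(T_deep − T_surf) + β(S_deep − S_surf′) = 0.
S_surf′ = S_deep − (α/β)·ΔT = 31.97 − (2.4 × 10⁻⁴/7.7 × 10⁻⁴)·(+3.6) = 30.8479 psu.
Increase required: 30.8479 − 5.27 = 25.5779 psu.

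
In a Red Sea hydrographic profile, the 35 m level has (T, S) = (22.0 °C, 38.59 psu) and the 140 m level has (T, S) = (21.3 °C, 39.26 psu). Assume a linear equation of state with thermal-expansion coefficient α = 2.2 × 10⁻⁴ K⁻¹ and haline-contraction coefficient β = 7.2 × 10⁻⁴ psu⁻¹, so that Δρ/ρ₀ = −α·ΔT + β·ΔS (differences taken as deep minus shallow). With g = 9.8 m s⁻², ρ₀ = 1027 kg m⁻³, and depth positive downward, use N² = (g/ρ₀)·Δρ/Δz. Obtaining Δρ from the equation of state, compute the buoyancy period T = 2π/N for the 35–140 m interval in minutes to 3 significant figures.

ΔT = -0.7 K, ΔS = +0.67 psu (deep − shallow).
Δρ/ρ₀ = −αΔT + βΔS = 1.54 × 10⁻⁴ + 4.824 × 10⁻⁴ = 6.364 × 10⁻⁴, so Δρ ≈ 0.6536 kg m⁻³.
N² = (g/ρ₀)·Δρ/Δz = g·(Δρ/ρ₀)/Δz = 9.8 × 6.364 × 10⁻⁴ / 105 = 5.9397 × 10⁻⁵ s⁻².
N = √(5.9397 × 10⁻⁵) = 7.7069 × 10⁻³ rad s⁻¹ → T = 2π/N = 815.27 s = 13.588 min ≈ 13.6 min.

13.6 min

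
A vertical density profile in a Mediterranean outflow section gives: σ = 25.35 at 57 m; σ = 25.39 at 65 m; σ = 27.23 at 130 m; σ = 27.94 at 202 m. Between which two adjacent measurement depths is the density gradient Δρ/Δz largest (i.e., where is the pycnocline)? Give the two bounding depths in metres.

65–130 m

Compute the density gradient over each adjacent pair:
  57–65 m: Δρ/Δz = 0.04/8 = 5.0 × 10⁻³ kg m⁻⁴
  65–130 m: Δρ/Δz = 1.84/65 = 0.028 kg m⁻⁴
  130–202 m: Δρ/Δz = 0.71/72 = 9.9 × 10⁻³ kg m⁻⁴
The largest gradient is in the 65–130 m interval — the pycnocline.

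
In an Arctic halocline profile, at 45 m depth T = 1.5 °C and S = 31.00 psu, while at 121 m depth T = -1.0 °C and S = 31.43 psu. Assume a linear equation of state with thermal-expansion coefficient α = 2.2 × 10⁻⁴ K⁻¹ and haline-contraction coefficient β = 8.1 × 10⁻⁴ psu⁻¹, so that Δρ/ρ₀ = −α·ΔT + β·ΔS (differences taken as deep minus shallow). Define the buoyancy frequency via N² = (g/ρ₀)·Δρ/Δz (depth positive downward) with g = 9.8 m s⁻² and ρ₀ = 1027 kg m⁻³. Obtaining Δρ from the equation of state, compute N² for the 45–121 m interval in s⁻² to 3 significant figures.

1.16 × 10⁻⁴ s⁻²

ΔT = -2.5 K, ΔS = +0.43 psu (deep − shallow).
Δρ/ρ₀ = −αΔT + βΔS = 5.50 × 10⁻⁴ + 3.483 × 10⁻⁴ = 8.983 × 10⁻⁴, so Δρ ≈ 0.9226 kg m⁻³.
N² = (g/ρ₀)·Δρ/Δz = g·(Δρ/ρ₀)/Δz = 9.8 × 8.983 × 10⁻⁴ / 76 = 1.1583 × 10⁻⁴ s⁻² ≈ 1.16 × 10⁻⁴ s⁻².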